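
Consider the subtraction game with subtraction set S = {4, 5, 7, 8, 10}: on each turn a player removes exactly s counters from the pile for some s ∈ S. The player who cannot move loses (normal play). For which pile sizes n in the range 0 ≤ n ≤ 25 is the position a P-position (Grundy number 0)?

n :  0  1  2  3  4  5  6  7  8  9 10 11 12 13 14 15 16 17 18 19 20 21 22 23 24 25
G :  0  0  0  0  1  1  1  1  2  2  2  2  3  3  0  0  0  0  1  1  1  1  2  2  2  2
P-positions are exactly the n with G(n) = 0.

0, 1, 2, 3, 14, 15, 16, 17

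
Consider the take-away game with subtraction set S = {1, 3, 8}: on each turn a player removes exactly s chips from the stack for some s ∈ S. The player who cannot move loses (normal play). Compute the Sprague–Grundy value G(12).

1

G(0) = 0
G(1) = mex{0} = 1
G(2) = mex{1} = 0
G(3) = mex{0,0} = 1
G(4) = mex{1,1} = 0
G(5) = mex{0,0} = 1
G(6) = mex{1,1} = 0
G(7) = mex{0,0} = 1
G(8) = mex{1,1,0} = 2
G(9) = mex{2,0,1} = 3
G(10) = mex{3,1,0} = 2
G(11) = mex{2,2,1} = 0
G(12) = mex{0,3,0} = 1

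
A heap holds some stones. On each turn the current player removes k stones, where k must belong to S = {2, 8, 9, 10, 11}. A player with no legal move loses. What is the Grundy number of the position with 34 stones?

G(0) = 0
G(1) = mex{} = 0
G(2) = mex{0} = 1
G(3) = mex{0} = 1
G(4) = mex{1} = 0
G(5) = mex{1} = 0
G(6) = mex{0} = 1
G(7) = mex{0} = 1
G(8) = mex{1,0} = 2
G(9) = mex{1,0,0} = 2
G(10) = mex{2,1,0,0} = 3
G(11) = mex{2,1,1,0,0} = 3
G(12) = mex{3,0,1,1,0} = 2
G(13) = mex{3,0,0,1,1} = 2
G(14) = mex{2,1,0,0,1} = 3
G(15) = mex{2,1,1,0,0} = 3
G(16) = mex{3,2,1,1,0} = 4
G(17) = mex{3,2,2,1,1} = 0
G(18) = mex{4,3,2,2,1} = 0
G(19) = mex{0,3,3,2,2} = 1
G(20) = mex{0,2,3,3,2} = 1
G(21) = mex{1,2,2,3,3} = 0
G(22) = mex{1,3,2,2,3} = 0
G(23) = mex{0,3,3,2,2} = 1
G(24) = mex{0,4,3,3,2} = 1
G(25) = mex{1,0,4,3,3} = 2
G(26) = mex{1,0,0,4,3} = 2
G(27) = mex{2,1,0,0,4} = 3
G(28) = mex{2,1,1,0,0} = 3
G(29) = mex{3,0,1,1,0} = 2
G(30) = mex{3,0,0,1,1} = 2
G(31) = mex{2,1,0,0,1} = 3
G(32) = mex{2,1,1,0,0} = 3
G(33) = mex{3,2,1,1,0} = 4
G(34) = mex{3,2,2,1,1} = 0

0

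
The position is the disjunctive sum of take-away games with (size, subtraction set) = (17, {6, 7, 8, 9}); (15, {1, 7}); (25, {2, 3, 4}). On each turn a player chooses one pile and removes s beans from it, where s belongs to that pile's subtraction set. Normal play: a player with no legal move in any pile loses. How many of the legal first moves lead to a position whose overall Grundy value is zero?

7

Pile A, S = {6, 7, 8, 9}:
G(0) = 0
G(1) = mex{} = 0
G(2) = mex{} = 0
G(3) = mex{} = 0
G(4) = mex{} = 0
G(5) = mex{} = 0
G(6) = mex{0} = 1
G(7) = mex{0,0} = 1
G(8) = mex{0,0,0} = 1
G(9) = mex{0,0,0,0} = 1
G(10) = mex{0,0,0,0} = 1
G(11) = mex{0,0,0,0} = 1
G(12) = mex{1,0,0,0} = 2
G(13) = mex{1,1,0,0} = 2
G(14) = mex{1,1,1,0} = 2
G(15) = mex{1,1,1,1} = 0
G(16) = mex{1,1,1,1} = 0
G(17) = mex{1,1,1,1} = 0
G_A(17) = 0.
Pile B, S = {1, 7}:
G(0) = 0
G(1) = mex{0} = 1
G(2) = mex{1} = 0
G(3) = mex{0} = 1
G(4) = mex{1} = 0
G(5) = mex{0} = 1
G(6) = mex{1} = 0
G(7) = mex{0,0} = 1
G(8) = mex{1,1} = 0
G(9) = mex{0,0} = 1
G(10) = mex{1,1} = 0
G(11) = mex{0,0} = 1
G(12) = mex{1,1} = 0
G(13) = mex{0,0} = 1
G(14) = mex{1,1} = 0
G(15) = mex{0,0} = 1
G_B(15) = 1.
Pile C, S = {2, 3, 4}:
G(0) = 0
G(1) = mex{} = 0
G(2) = mex{0} = 1
G(3) = mex{0,0} = 1
G(4) = mex{1,0,0} = 2
G(5) = mex{1,1,0} = 2
G(6) = mex{2,1,1} = 0
G(7) = mex{2,2,1} = 0
G(8) = mex{0,2,2} = 1
G(9) = mex{0,0,2} = 1
G(10) = mex{1,0,0} = 2
G(11) = mex{1,1,0} = 2
G(12) = mex{2,1,1} = 0
G(13) = mex{2,2,1} = 0
G(14) = mex{0,2,2} = 1
G(15) = mex{0,0,2} = 1
G(16) = mex{1,0,0} = 2
G(17) = mex{1,1,0} = 2
G(18) = mex{2,1,1} = 0
G(19) = mex{2,2,1} = 0
G(20) = mex{0,2,2} = 1
G(21) = mex{0,0,2} = 1
G(22) = mex{1,0,0} = 2
G(23) = mex{1,1,0} = 2
G(24) = mex{2,1,1} = 0
G(25) = mex{2,2,1} = 0
G_C(25) = 0.
Combined Grundy value = 0 ⊕ 1 ⊕ 0 = 1.
A winning move leaves total XOR = 0, i.e. changes one component's Grundy value g to g ⊕ X where X is the current total.
Pile A: need g' = 0⊕1 = 1. Options: 17−6→G=1, 17−7→G=1, 17−8→G=1, 17−9→G=1. Hits: 4.
Pile B: need g' = 1⊕1 = 0. Options: 15−1→G=0, 15−7→G=0. Hits: 2.
Pile C: need g' = 0⊕1 = 1. Options: 25−2→G=2, 25−3→G=2, 25−4→G=1. Hits: 1.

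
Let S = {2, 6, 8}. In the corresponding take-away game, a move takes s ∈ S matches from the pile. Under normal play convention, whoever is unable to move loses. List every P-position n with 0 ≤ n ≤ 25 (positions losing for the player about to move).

0, 1, 4, 5, 14, 15, 18, 19

n :  0  1  2  3  4  5  6  7  8  9 10 11 12 13 14 15 16 17 18 19 20 21 22 23 24 25
G :  0  0  1  1  0  0  1  1  2  2  3  3  2  2  0  0  1  1  0  0  1  1  2  2  3  3
P-positions are exactly the n with G(n) = 0.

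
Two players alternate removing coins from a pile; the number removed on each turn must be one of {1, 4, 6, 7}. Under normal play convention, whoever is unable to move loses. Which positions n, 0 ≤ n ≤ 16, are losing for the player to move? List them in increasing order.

0, 2, 5, 10, 13, 15

G(0) = 0
G(1) = mex{0} = 1
G(2) = mex{1} = 0
G(3) = mex{0} = 1
G(4) = mex{1,0} = 2
G(5) = mex{2,1} = 0
G(6) = mex{0,0,0} = 1
G(7) = mex{1,1,1,0} = 2
G(8) = mex{2,2,0,1} = 3
G(9) = mex{3,0,1,0} = 2
G(10) = mex{2,1,2,1} = 0
G(11) = mex{0,2,0,2} = 1
G(12) = mex{1,3,1,0} = 2
G(13) = mex{2,2,2,1} = 0
G(14) = mex{0,0,3,2} = 1
G(15) = mex{1,1,2,3} = 0
G(16) = mex{0,2,0,2} = 1
P-positions are exactly the n with G(n) = 0.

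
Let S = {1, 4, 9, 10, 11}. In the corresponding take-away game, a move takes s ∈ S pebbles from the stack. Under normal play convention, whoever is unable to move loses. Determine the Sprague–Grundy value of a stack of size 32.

G(0) = 0
G(1) = mex{0} = 1
G(2) = mex{1} = 0
G(3) = mex{0} = 1
G(4) = mex{1,0} = 2
G(5) = mex{2,1} = 0
G(6) = mex{0,0} = 1
G(7) = mex{1,1} = 0
G(8) = mex{0,2} = 1
G(9) = mex{1,0,0} = 2
G(10) = mex{2,1,1,0} = 3
G(11) = mex{3,0,0,1,0} = 2
G(12) = mex{2,1,1,0,1} = 3
G(13) = mex{3,2,2,1,0} = 4
G(14) = mex{4,3,0,2,1} = 5
G(15) = mex{5,2,1,0,2} = 3
G(16) = mex{3,3,0,1,0} = 2
G(17) = mex{2,4,1,0,1} = 3
G(18) = mex{3,5,2,1,0} = 4
G(19) = mex{4,3,3,2,1} = 0
G(20) = mex{0,2,2,3,2} = 1
G(21) = mex{1,3,3,2,3} = 0
G(22) = mex{0,4,4,3,2} = 1
G(23) = mex{1,0,5,4,3} = 2
G(24) = mex{2,1,3,5,4} = 0
G(25) = mex{0,0,2,3,5} = 1
G(26) = mex{1,1,3,2,3} = 0
G(27) = mex{0,2,4,3,2} = 1
G(28) = mex{1,0,0,4,3} = 2
G(29) = mex{2,1,1,0,4} = 3
G(30) = mex{3,0,0,1,0} = 2
G(31) = mex{2,1,1,0,1} = 3
G(32) = mex{3,2,2,1,0} = 4

4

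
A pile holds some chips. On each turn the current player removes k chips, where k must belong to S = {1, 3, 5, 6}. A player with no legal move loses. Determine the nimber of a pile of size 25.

1

n :  0  1  2  3  4  5  6  7  8  9 10 11 12 13 14 15 16 17 18 19 20 21 22 23 24 25
G :  0  1  0  1  0  1  2  3  2  3  2  0  1  0  1  0  1  2  3  2  3  2  0  1  0  1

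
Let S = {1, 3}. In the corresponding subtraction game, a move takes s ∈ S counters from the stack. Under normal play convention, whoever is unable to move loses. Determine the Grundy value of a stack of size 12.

n :  0  1  2  3  4  5  6  7  8  9 10 11 12
G :  0  1  0  1  0  1  0  1  0  1  0  1  0

0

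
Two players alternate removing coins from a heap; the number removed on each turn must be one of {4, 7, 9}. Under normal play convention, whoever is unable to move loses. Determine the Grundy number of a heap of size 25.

n :  0  1  2  3  4  5  6  7  8  9 10 11 12 13 14 15 16 17 18 19 20 21 22 23 24 25
G :  0  0  0  0  1  1  1  1  2  2  2  2  3  0  0  0  0  1  1  1  1  2  2  2  2  3

3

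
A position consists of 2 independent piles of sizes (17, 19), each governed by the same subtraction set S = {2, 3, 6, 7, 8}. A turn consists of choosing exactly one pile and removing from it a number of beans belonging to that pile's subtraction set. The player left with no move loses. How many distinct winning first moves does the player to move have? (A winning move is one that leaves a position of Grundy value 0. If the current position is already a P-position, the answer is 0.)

All piles use S = {2, 3, 6, 7, 8}:
G(0) = 0
G(1) = mex{} = 0
G(2) = mex{0} = 1
G(3) = mex{0,0} = 1
G(4) = mex{1,0} = 2
G(5) = mex{1,1} = 0
G(6) = mex{2,1,0} = 3
G(7) = mex{0,2,0,0} = 1
G(8) = mex{3,0,1,0,0} = 2
G(9) = mex{1,3,1,1,0} = 2
G(10) = mex{2,1,2,1,1} = 0
G(11) = mex{2,2,0,2,1} = 3
G(12) = mex{0,2,3,0,2} = 1
G(13) = mex{3,0,1,3,0} = 2
G(14) = mex{1,3,2,1,3} = 0
G(15) = mex{2,1,2,2,1} = 0
G(16) = mex{0,2,0,2,2} = 1
G(17) = mex{0,0,3,0,2} = 1
G(18) = mex{1,0,1,3,0} = 2
G(19) = mex{1,1,2,1,3} = 0
Pile A: G(17) = 1.
Pile B: G(19) = 0.
Combined Grundy value = 1 ⊕ 0 = 1.
A winning move leaves total XOR = 0, i.e. changes one component's Grundy value g to g ⊕ X where X is the current total.
Pile A: need g' = 1⊕1 = 0. Options: 17−2→G=0, 17−3→G=0, 17−6→G=3, 17−7→G=0, 17−8→G=2. Hits: 3.
Pile B: need g' = 0⊕1 = 1. Options: 19−2→G=1, 19−3→G=1, 19−6→G=2, 19−7→G=1, 19−8→G=3. Hits: 3.

6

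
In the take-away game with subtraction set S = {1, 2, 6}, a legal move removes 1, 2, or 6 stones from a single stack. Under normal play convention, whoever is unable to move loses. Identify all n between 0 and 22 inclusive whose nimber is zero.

n :  0  1  2  3  4  5  6  7  8  9 10 11 12 13 14 15 16 17 18 19 20 21 22
G :  0  1  2  0  1  2  3  0  1  2  0  1  2  3  0  1  2  0  1  2  3  0  1
P-positions are exactly the n with G(n) = 0.

0, 3, 7, 10, 14, 17, 21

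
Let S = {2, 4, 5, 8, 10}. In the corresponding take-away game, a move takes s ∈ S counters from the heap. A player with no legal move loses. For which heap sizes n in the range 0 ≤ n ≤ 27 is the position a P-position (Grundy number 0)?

n :  0  1  2  3  4  5  6  7  8  9 10 11 12 13 14 15 16 17 18 19 20 21 22 23 24 25 26 27
G :  0  0  1  1  2  2  3  0  4  1  5  2  3  0  0  1  1  2  2  3  0  4  1  5  2  3  0  0
P-positions are exactly the n with G(n) = 0.

0, 1, 7, 13, 14, 20, 26, 27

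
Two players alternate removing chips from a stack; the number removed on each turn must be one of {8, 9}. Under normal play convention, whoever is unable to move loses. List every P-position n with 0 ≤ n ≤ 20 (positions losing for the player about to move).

G(0) = 0
G(1) = mex{} = 0
G(2) = mex{} = 0
G(3) = mex{} = 0
G(4) = mex{} = 0
G(5) = mex{} = 0
G(6) = mex{} = 0
G(7) = mex{} = 0
G(8) = mex{0} = 1
G(9) = mex{0,0} = 1
G(10) = mex{0,0} = 1
G(11) = mex{0,0} = 1
G(12) = mex{0,0} = 1
G(13) = mex{0,0} = 1
G(14) = mex{0,0} = 1
G(15) = mex{0,0} = 1
G(16) = mex{1,0} = 2
G(17) = mex{1,1} = 0
G(18) = mex{1,1} = 0
G(19) = mex{1,1} = 0
G(20) = mex{1,1} = 0
P-positions are exactly the n with G(n) = 0.

0, 1, 2, 3, 4, 5, 6, 7, 17, 18, 19, 20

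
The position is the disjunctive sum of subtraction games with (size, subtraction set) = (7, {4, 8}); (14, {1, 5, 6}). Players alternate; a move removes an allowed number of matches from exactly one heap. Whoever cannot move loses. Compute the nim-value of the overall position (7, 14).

Heap A, S = {4, 8}:
G(0) = 0
G(1) = mex{} = 0
G(2) = mex{} = 0
G(3) = mex{} = 0
G(4) = mex{0} = 1
G(5) = mex{0} = 1
G(6) = mex{0} = 1
G(7) = mex{0} = 1
G_A(7) = 1.
Heap B, S = {1, 5, 6}:
n :  0  1  2  3  4  5  6  7  8  9 10 11 12 13 14
G :  0  1  0  1  0  1  2  3  2  3  2  0  1  0  1
G_B(14) = 1.
Combined Grundy value = 1 ⊕ 1 = 0.

0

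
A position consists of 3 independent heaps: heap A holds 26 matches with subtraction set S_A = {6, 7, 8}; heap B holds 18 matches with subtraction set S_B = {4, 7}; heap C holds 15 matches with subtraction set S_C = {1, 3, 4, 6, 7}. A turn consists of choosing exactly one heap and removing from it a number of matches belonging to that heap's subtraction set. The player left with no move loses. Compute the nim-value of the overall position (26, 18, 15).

0

Heap A, S = {6, 7, 8}:
G(0) = 0
G(1) = mex{} = 0
G(2) = mex{} = 0
G(3) = mex{} = 0
G(4) = mex{} = 0
G(5) = mex{} = 0
G(6) = mex{0} = 1
G(7) = mex{0,0} = 1
G(8) = mex{0,0,0} = 1
G(9) = mex{0,0,0} = 1
G(10) = mex{0,0,0} = 1
G(11) = mex{0,0,0} = 1
G(12) = mex{1,0,0} = 2
G(13) = mex{1,1,0} = 2
G(14) = mex{1,1,1} = 0
G(15) = mex{1,1,1} = 0
G(16) = mex{1,1,1} = 0
G(17) = mex{1,1,1} = 0
G(18) = mex{2,1,1} = 0
G(19) = mex{2,2,1} = 0
G(20) = mex{0,2,2} = 1
G(21) = mex{0,0,2} = 1
G(22) = mex{0,0,0} = 1
G(23) = mex{0,0,0} = 1
G(24) = mex{0,0,0} = 1
G(25) = mex{0,0,0} = 1
G(26) = mex{1,0,0} = 2
G_A(26) = 2.
Heap B, S = {4, 7}:
n :  0  1  2  3  4  5  6  7  8  9 10 11 12 13 14 15 16 17 18
G :  0  0  0  0  1  1  1  1  2  2  2  0  0  0  0  1  1  1  1
G_B(18) = 1.
Heap C, S = {1, 3, 4, 6, 7}:
G(0) = 0
G(1) = mex{0} = 1
G(2) = mex{1} = 0
G(3) = mex{0,0} = 1
G(4) = mex{1,1,0} = 2
G(5) = mex{2,0,1} = 3
G(6) = mex{3,1,0,0} = 2
G(7) = mex{2,2,1,1,0} = 3
G(8) = mex{3,3,2,0,1} = 4
G(9) = mex{4,2,3,1,0} = 5
G(10) = mex{5,3,2,2,1} = 0
G(11) = mex{0,4,3,3,2} = 1
G(12) = mex{1,5,4,2,3} = 0
G(13) = mex{0,0,5,3,2} = 1
G(14) = mex{1,1,0,4,3} = 2
G(15) = mex{2,0,1,5,4} = 3
G_C(15) = 3.
Combined Grundy value = 2 ⊕ 1 ⊕ 3 = 0.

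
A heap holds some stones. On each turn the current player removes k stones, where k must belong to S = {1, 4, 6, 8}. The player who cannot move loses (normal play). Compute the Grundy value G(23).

n :  0  1  2  3  4  5  6  7  8  9 10 11 12 13 14 15 16 17 18 19 20 21 22 23
G :  0  1  0  1  2  0  1  0  1  2  3  2  0  1  0  1  2  0  1  0  1  2  3  2

2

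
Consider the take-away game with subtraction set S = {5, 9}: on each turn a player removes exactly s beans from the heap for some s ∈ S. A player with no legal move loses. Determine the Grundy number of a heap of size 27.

G(0) = 0
G(1) = mex{} = 0
G(2) = mex{} = 0
G(3) = mex{} = 0
G(4) = mex{} = 0
G(5) = mex{0} = 1
G(6) = mex{0} = 1
G(7) = mex{0} = 1
G(8) = mex{0} = 1
G(9) = mex{0,0} = 1
G(10) = mex{1,0} = 2
G(11) = mex{1,0} = 2
G(12) = mex{1,0} = 2
G(13) = mex{1,0} = 2
G(14) = mex{1,1} = 0
G(15) = mex{2,1} = 0
G(16) = mex{2,1} = 0
G(17) = mex{2,1} = 0
G(18) = mex{2,1} = 0
G(19) = mex{0,2} = 1
G(20) = mex{0,2} = 1
G(21) = mex{0,2} = 1
G(22) = mex{0,2} = 1
G(23) = mex{0,0} = 1
G(24) = mex{1,0} = 2
G(25) = mex{1,0} = 2
G(26) = mex{1,0} = 2
G(27) = mex{1,0} = 2

2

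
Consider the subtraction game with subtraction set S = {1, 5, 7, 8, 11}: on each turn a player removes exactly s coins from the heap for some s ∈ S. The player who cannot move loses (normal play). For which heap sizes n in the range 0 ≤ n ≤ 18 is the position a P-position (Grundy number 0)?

n :  0  1  2  3  4  5  6  7  8  9 10 11 12 13 14 15 16 17 18
G :  0  1  0  1  0  1  0  1  2  3  2  3  2  3  2  3  0  1  0
P-positions are exactly the n with G(n) = 0.

0, 2, 4, 6, 16, 18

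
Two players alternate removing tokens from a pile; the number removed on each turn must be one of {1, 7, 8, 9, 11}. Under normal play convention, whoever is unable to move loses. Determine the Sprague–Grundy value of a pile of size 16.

0

n :  0  1  2  3  4  5  6  7  8  9 10 11 12 13 14 15 16
G :  0  1  0  1  0  1  0  1  2  3  2  3  2  3  2  3  0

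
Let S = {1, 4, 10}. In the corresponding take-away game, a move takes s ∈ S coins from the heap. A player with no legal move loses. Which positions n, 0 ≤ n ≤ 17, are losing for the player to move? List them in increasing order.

n :  0  1  2  3  4  5  6  7  8  9 10 11 12 13 14 15 16 17
G :  0  1  0  1  2  0  1  0  1  2  3  2  3  0  1  3  0  1
P-positions are exactly the n with G(n) = 0.

0, 2, 5, 7, 13, 16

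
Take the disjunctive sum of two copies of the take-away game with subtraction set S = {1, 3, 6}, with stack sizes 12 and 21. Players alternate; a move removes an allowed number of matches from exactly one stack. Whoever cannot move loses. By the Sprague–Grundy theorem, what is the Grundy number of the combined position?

0

All stacks use S = {1, 3, 6}:
G(0) = 0
G(1) = mex{0} = 1
G(2) = mex{1} = 0
G(3) = mex{0,0} = 1
G(4) = mex{1,1} = 0
G(5) = mex{0,0} = 1
G(6) = mex{1,1,0} = 2
G(7) = mex{2,0,1} = 3
G(8) = mex{3,1,0} = 2
G(9) = mex{2,2,1} = 0
G(10) = mex{0,3,0} = 1
G(11) = mex{1,2,1} = 0
G(12) = mex{0,0,2} = 1
G(13) = mex{1,1,3} = 0
G(14) = mex{0,0,2} = 1
G(15) = mex{1,1,0} = 2
G(16) = mex{2,0,1} = 3
G(17) = mex{3,1,0} = 2
G(18) = mex{2,2,1} = 0
G(19) = mex{0,3,0} = 1
G(20) = mex{1,2,1} = 0
G(21) = mex{0,0,2} = 1
Stack A: G(12) = 1.
Stack B: G(21) = 1.
Combined Grundy value = 1 ⊕ 1 = 0.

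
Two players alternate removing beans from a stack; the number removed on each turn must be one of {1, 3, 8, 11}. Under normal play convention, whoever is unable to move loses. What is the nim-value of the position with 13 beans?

3

n :  0  1  2  3  4  5  6  7  8  9 10 11 12 13
G :  0  1  0  1  0  1  0  1  2  3  2  3  2  3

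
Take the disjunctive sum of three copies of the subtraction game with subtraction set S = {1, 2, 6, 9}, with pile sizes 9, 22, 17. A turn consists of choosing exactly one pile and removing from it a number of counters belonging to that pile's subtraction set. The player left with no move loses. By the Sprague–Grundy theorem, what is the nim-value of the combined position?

All piles use S = {1, 2, 6, 9}:
n :  0  1  2  3  4  5  6  7  8  9 10 11 12 13 14 15 16 17 18 19 20 21 22
G :  0  1  2  0  1  2  3  0  1  2  0  1  2  3  0  1  2  0  1  2  3  0  1
Pile A: G(9) = 2.
Pile B: G(22) = 1.
Pile C: G(17) = 0.
Combined Grundy value = 2 ⊕ 1 ⊕ 0 = 3.

3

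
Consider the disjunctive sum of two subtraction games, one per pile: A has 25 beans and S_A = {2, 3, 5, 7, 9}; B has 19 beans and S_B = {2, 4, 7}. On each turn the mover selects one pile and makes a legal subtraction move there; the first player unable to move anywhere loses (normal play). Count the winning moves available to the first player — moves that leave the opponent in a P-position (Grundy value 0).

Pile A, S = {2, 3, 5, 7, 9}:
G(0) = 0
G(1) = mex{} = 0
G(2) = mex{0} = 1
G(3) = mex{0,0} = 1
G(4) = mex{1,0} = 2
G(5) = mex{1,1,0} = 2
G(6) = mex{2,1,0} = 3
G(7) = mex{2,2,1,0} = 3
G(8) = mex{3,2,1,0} = 4
G(9) = mex{3,3,2,1,0} = 4
G(10) = mex{4,3,2,1,0} = 5
G(11) = mex{4,4,3,2,1} = 0
G(12) = mex{5,4,3,2,1} = 0
G(13) = mex{0,5,4,3,2} = 1
G(14) = mex{0,0,4,3,2} = 1
G(15) = mex{1,0,5,4,3} = 2
G(16) = mex{1,1,0,4,3} = 2
G(17) = mex{2,1,0,5,4} = 3
G(18) = mex{2,2,1,0,4} = 3
G(19) = mex{3,2,1,0,5} = 4
G(20) = mex{3,3,2,1,0} = 4
G(21) = mex{4,3,2,1,0} = 5
G(22) = mex{4,4,3,2,1} = 0
G(23) = mex{5,4,3,2,1} = 0
G(24) = mex{0,5,4,3,2} = 1
G(25) = mex{0,0,4,3,2} = 1
G_A(25) = 1.
Pile B, S = {2, 4, 7}:
n :  0  1  2  3  4  5  6  7  8  9 10 11 12 13 14 15 16 17 18 19
G :  0  0  1  1  2  2  0  3  1  0  2  1  0  2  1  0  2  1  0  2
G_B(19) = 2.
Combined Grundy value = 1 ⊕ 2 = 3.
A winning move leaves total XOR = 0, i.e. changes one component's Grundy value g to g ⊕ X where X is the current total.
Pile A: need g' = 1⊕3 = 2. Options: 25−2→G=0, 25−3→G=0, 25−5→G=4, 25−7→G=3, 25−9→G=2. Hits: 1.
Pile B: need g' = 2⊕3 = 1. Options: 19−2→G=1, 19−4→G=0, 19−7→G=0. Hits: 1.

2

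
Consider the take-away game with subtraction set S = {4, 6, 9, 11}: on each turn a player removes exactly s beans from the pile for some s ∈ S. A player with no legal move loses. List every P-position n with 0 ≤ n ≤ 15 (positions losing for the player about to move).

G(0) = 0
G(1) = mex{} = 0
G(2) = mex{} = 0
G(3) = mex{} = 0
G(4) = mex{0} = 1
G(5) = mex{0} = 1
G(6) = mex{0,0} = 1
G(7) = mex{0,0} = 1
G(8) = mex{1,0} = 2
G(9) = mex{1,0,0} = 2
G(10) = mex{1,1,0} = 2
G(11) = mex{1,1,0,0} = 2
G(12) = mex{2,1,0,0} = 3
G(13) = mex{2,1,1,0} = 3
G(14) = mex{2,2,1,0} = 3
G(15) = mex{2,2,1,1} = 0
P-positions are exactly the n with G(n) = 0.

0, 1, 2, 3, 15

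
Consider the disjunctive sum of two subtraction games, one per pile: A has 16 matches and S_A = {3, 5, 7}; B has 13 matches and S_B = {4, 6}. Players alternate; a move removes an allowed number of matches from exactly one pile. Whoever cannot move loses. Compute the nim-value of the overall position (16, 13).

2

Pile A, S = {3, 5, 7}:
G(0) = 0
G(1) = mex{} = 0
G(2) = mex{} = 0
G(3) = mex{0} = 1
G(4) = mex{0} = 1
G(5) = mex{0,0} = 1
G(6) = mex{1,0} = 2
G(7) = mex{1,0,0} = 2
G(8) = mex{1,1,0} = 2
G(9) = mex{2,1,0} = 3
G(10) = mex{2,1,1} = 0
G(11) = mex{2,2,1} = 0
G(12) = mex{3,2,1} = 0
G(13) = mex{0,2,2} = 1
G(14) = mex{0,3,2} = 1
G(15) = mex{0,0,2} = 1
G(16) = mex{1,0,3} = 2
G_A(16) = 2.
Pile B, S = {4, 6}:
n :  0  1  2  3  4  5  6  7  8  9 10 11 12 13
G :  0  0  0  0  1  1  1  1  2  2  0  0  0  0
G_B(13) = 0.
Combined Grundy value = 2 ⊕ 0 = 2.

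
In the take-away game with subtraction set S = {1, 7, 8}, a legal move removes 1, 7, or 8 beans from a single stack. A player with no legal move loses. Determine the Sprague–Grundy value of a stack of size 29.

2

n :  0  1  2  3  4  5  6  7  8  9 10 11 12 13 14 15 16 17 18 19 20 21 22 23 24 25 26 27 28 29
G :  0  1  0  1  0  1  0  1  2  3  2  3  2  3  2  0  1  0  1  0  1  0  1  2  3  2  3  2  3  2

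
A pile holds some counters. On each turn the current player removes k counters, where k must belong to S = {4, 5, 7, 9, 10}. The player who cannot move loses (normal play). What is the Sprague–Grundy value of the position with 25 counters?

n :  0  1  2  3  4  5  6  7  8  9 10 11 12 13 14 15 16 17 18 19 20 21 22 23 24 25
G :  0  0  0  0  1  1  1  1  2  2  2  2  3  3  0  0  0  0  1  1  1  1  2  2  2  2

2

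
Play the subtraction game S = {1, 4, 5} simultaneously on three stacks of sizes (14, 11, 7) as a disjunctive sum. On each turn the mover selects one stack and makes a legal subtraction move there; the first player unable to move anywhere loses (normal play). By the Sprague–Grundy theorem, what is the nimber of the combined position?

All stacks use S = {1, 4, 5}:
G(0) = 0
G(1) = mex{0} = 1
G(2) = mex{1} = 0
G(3) = mex{0} = 1
G(4) = mex{1,0} = 2
G(5) = mex{2,1,0} = 3
G(6) = mex{3,0,1} = 2
G(7) = mex{2,1,0} = 3
G(8) = mex{3,2,1} = 0
G(9) = mex{0,3,2} = 1
G(10) = mex{1,2,3} = 0
G(11) = mex{0,3,2} = 1
G(12) = mex{1,0,3} = 2
G(13) = mex{2,1,0} = 3
G(14) = mex{3,0,1} = 2
Stack A: G(14) = 2.
Stack B: G(11) = 1.
Stack C: G(7) = 3.
Combined Grundy value = 2 ⊕ 1 ⊕ 3 = 0.

0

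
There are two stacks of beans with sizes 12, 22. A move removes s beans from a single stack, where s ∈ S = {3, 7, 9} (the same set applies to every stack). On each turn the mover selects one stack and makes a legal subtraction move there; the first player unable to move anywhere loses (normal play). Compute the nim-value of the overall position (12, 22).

0

All stacks use S = {3, 7, 9}:
G(0) = 0
G(1) = mex{} = 0
G(2) = mex{} = 0
G(3) = mex{0} = 1
G(4) = mex{0} = 1
G(5) = mex{0} = 1
G(6) = mex{1} = 0
G(7) = mex{1,0} = 2
G(8) = mex{1,0} = 2
G(9) = mex{0,0,0} = 1
G(10) = mex{2,1,0} = 3
G(11) = mex{2,1,0} = 3
G(12) = mex{1,1,1} = 0
G(13) = mex{3,0,1} = 2
G(14) = mex{3,2,1} = 0
G(15) = mex{0,2,0} = 1
G(16) = mex{2,1,2} = 0
G(17) = mex{0,3,2} = 1
G(18) = mex{1,3,1} = 0
G(19) = mex{0,0,3} = 1
G(20) = mex{1,2,3} = 0
G(21) = mex{0,0,0} = 1
G(22) = mex{1,1,2} = 0
Stack A: G(12) = 0.
Stack B: G(22) = 0.
Combined Grundy value = 0 ⊕ 0 = 0.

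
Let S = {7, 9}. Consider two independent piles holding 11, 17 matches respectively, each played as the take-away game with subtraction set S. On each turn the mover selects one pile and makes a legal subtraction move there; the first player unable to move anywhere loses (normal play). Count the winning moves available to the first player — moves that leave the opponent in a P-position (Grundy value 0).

4

All piles use S = {7, 9}:
n :  0  1  2  3  4  5  6  7  8  9 10 11 12 13 14 15 16 17
G :  0  0  0  0  0  0  0  1  1  1  1  1  1  1  2  2  0  0
Pile A: G(11) = 1.
Pile B: G(17) = 0.
Combined Grundy value = 1 ⊕ 0 = 1.
A winning move leaves total XOR = 0, i.e. changes one component's Grundy value g to g ⊕ X where X is the current total.
Pile A: need g' = 1⊕1 = 0. Options: 11−7→G=0, 11−9→G=0. Hits: 2.
Pile B: need g' = 0⊕1 = 1. Options: 17−7→G=1, 17−9→G=1. Hits: 2.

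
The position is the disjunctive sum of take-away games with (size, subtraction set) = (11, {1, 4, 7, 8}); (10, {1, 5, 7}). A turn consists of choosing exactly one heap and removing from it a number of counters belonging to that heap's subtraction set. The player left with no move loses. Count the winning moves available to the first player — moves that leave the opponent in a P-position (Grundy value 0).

0

Heap A, S = {1, 4, 7, 8}:
n :  0  1  2  3  4  5  6  7  8  9 10 11
G :  0  1  0  1  2  0  1  2  3  2  3  0
G_A(11) = 0.
Heap B, S = {1, 5, 7}:
G(0) = 0
G(1) = mex{0} = 1
G(2) = mex{1} = 0
G(3) = mex{0} = 1
G(4) = mex{1} = 0
G(5) = mex{0,0} = 1
G(6) = mex{1,1} = 0
G(7) = mex{0,0,0} = 1
G(8) = mex{1,1,1} = 0
G(9) = mex{0,0,0} = 1
G(10) = mex{1,1,1} = 0
G_B(10) = 0.
Combined Grundy value = 0 ⊕ 0 = 0.
A winning move leaves total XOR = 0, i.e. changes one component's Grundy value g to g ⊕ X where X is the current total.
Heap A: target g' = 0⊕0 = 0, but every legal move changes the Grundy value (mex property), so 0 moves.
Heap B: target g' = 0⊕0 = 0, but every legal move changes the Grundy value (mex property), so 0 moves.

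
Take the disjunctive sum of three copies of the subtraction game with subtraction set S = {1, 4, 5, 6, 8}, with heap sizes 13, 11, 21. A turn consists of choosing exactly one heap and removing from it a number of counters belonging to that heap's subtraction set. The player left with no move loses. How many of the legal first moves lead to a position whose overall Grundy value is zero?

5

All heaps use S = {1, 4, 5, 6, 8}:
G(0) = 0
G(1) = mex{0} = 1
G(2) = mex{1} = 0
G(3) = mex{0} = 1
G(4) = mex{1,0} = 2
G(5) = mex{2,1,0} = 3
G(6) = mex{3,0,1,0} = 2
G(7) = mex{2,1,0,1} = 3
G(8) = mex{3,2,1,0,0} = 4
G(9) = mex{4,3,2,1,1} = 0
G(10) = mex{0,2,3,2,0} = 1
G(11) = mex{1,3,2,3,1} = 0
G(12) = mex{0,4,3,2,2} = 1
G(13) = mex{1,0,4,3,3} = 2
G(14) = mex{2,1,0,4,2} = 3
G(15) = mex{3,0,1,0,3} = 2
G(16) = mex{2,1,0,1,4} = 3
G(17) = mex{3,2,1,0,0} = 4
G(18) = mex{4,3,2,1,1} = 0
G(19) = mex{0,2,3,2,0} = 1
G(20) = mex{1,3,2,3,1} = 0
G(21) = mex{0,4,3,2,2} = 1
Heap A: G(13) = 2.
Heap B: G(11) = 0.
Heap C: G(21) = 1.
Combined Grundy value = 2 ⊕ 0 ⊕ 1 = 3.
A winning move leaves total XOR = 0, i.e. changes one component's Grundy value g to g ⊕ X where X is the current total.
Heap A: need g' = 2⊕3 = 1. Options: 13−1→G=1, 13−4→G=0, 13−5→G=4, 13−6→G=3, 13−8→G=3. Hits: 1.
Heap B: need g' = 0⊕3 = 3. Options: 11−1→G=1, 11−4→G=3, 11−5→G=2, 11−6→G=3, 11−8→G=1. Hits: 2.
Heap C: need g' = 1⊕3 = 2. Options: 21−1→G=0, 21−4→G=4, 21−5→G=3, 21−6→G=2, 21−8→G=2. Hits: 2.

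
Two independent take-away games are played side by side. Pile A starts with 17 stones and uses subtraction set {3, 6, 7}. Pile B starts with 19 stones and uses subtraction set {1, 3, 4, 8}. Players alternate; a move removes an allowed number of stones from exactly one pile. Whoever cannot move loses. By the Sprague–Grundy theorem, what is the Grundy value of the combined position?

Pile A, S = {3, 6, 7}:
n :  0  1  2  3  4  5  6  7  8  9 10 11 12 13 14 15 16 17
G :  0  0  0  1  1  1  2  2  2  3  0  0  0  1  1  1  2  2
G_A(17) = 2.
Pile B, S = {1, 3, 4, 8}:
n :  0  1  2  3  4  5  6  7  8  9 10 11 12 13 14 15 16 17 18 19
G :  0  1  0  1  2  3  2  0  1  0  1  2  3  2  0  1  0  1  2  3
G_B(19) = 3.
Combined Grundy value = 2 ⊕ 3 = 1.

1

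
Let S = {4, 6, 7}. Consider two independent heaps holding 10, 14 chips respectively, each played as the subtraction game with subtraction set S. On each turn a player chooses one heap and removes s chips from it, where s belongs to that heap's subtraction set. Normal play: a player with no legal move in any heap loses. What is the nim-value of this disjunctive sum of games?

2

All heaps use S = {4, 6, 7}:
n :  0  1  2  3  4  5  6  7  8  9 10 11 12 13 14
G :  0  0  0  0  1  1  1  1  2  2  2  0  0  0  0
Heap A: G(10) = 2.
Heap B: G(14) = 0.
Combined Grundy value = 2 ⊕ 0 = 2.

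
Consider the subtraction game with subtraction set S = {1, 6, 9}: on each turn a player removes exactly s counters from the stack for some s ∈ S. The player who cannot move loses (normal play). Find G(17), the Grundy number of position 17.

G(0) = 0
G(1) = mex{0} = 1
G(2) = mex{1} = 0
G(3) = mex{0} = 1
G(4) = mex{1} = 0
G(5) = mex{0} = 1
G(6) = mex{1,0} = 2
G(7) = mex{2,1} = 0
G(8) = mex{0,0} = 1
G(9) = mex{1,1,0} = 2
G(10) = mex{2,0,1} = 3
G(11) = mex{3,1,0} = 2
G(12) = mex{2,2,1} = 0
G(13) = mex{0,0,0} = 1
G(14) = mex{1,1,1} = 0
G(15) = mex{0,2,2} = 1
G(16) = mex{1,3,0} = 2
G(17) = mex{2,2,1} = 0

0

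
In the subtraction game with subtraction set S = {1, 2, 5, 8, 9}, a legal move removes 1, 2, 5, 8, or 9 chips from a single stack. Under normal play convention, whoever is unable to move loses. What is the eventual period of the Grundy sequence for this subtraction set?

n :  0  1  2  3  4  5  6  7  8  9 10 11 12 13 14 15 16 17 18 19 20 21
G :  0  1  2  0  1  2  0  1  2  3  0  1  2  0  1  2  0  1  2  3  0  1
G(n+10) = G(n) holds for n = 0,…,8 (a full window of length max(S) = 9), so the sequence is purely periodic with period 10.

10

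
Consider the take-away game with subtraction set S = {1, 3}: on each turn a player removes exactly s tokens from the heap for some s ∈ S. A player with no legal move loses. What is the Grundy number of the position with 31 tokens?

1

G(0) = 0
G(1) = mex{0} = 1
G(2) = mex{1} = 0
G(3) = mex{0,0} = 1
G(4) = mex{1,1} = 0
G(5) = mex{0,0} = 1
G(6) = mex{1,1} = 0
G(7) = mex{0,0} = 1
G(8) = mex{1,1} = 0
G(9) = mex{0,0} = 1
G(10) = mex{1,1} = 0
G(11) = mex{0,0} = 1
G(12) = mex{1,1} = 0
G(13) = mex{0,0} = 1
G(14) = mex{1,1} = 0
G(15) = mex{0,0} = 1
G(16) = mex{1,1} = 0
G(17) = mex{0,0} = 1
G(18) = mex{1,1} = 0
G(19) = mex{0,0} = 1
G(20) = mex{1,1} = 0
G(21) = mex{0,0} = 1
G(22) = mex{1,1} = 0
G(23) = mex{0,0} = 1
G(24) = mex{1,1} = 0
G(25) = mex{0,0} = 1
G(26) = mex{1,1} = 0
G(27) = mex{0,0} = 1
G(28) = mex{1,1} = 0
G(29) = mex{0,0} = 1
G(30) = mex{1,1} = 0
G(31) = mex{0,0} = 1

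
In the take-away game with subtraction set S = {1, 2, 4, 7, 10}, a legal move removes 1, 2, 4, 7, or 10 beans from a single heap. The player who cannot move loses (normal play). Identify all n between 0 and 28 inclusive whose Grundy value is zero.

0, 3, 6, 9, 12, 15, 18, 21, 24, 27

n :  0  1  2  3  4  5  6  7  8  9 10 11 12 13 14 15 16 17 18 19 20 21 22 23 24 25 26 27 28
G :  0  1  2  0  1  2  0  1  2  0  1  2  0  1  2  0  1  2  0  1  2  0  1  2  0  1  2  0  1
P-positions are exactly the n with G(n) = 0.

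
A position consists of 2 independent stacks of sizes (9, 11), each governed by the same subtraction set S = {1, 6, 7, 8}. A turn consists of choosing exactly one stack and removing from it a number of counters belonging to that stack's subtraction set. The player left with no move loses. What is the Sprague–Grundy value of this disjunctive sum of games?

0

All stacks use S = {1, 6, 7, 8}:
G(0) = 0
G(1) = mex{0} = 1
G(2) = mex{1} = 0
G(3) = mex{0} = 1
G(4) = mex{1} = 0
G(5) = mex{0} = 1
G(6) = mex{1,0} = 2
G(7) = mex{2,1,0} = 3
G(8) = mex{3,0,1,0} = 2
G(9) = mex{2,1,0,1} = 3
G(10) = mex{3,0,1,0} = 2
G(11) = mex{2,1,0,1} = 3
Stack A: G(9) = 3.
Stack B: G(11) = 3.
Combined Grundy value = 3 ⊕ 3 = 0.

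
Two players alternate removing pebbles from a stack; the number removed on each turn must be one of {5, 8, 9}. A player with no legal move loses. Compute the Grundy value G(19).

1

n :  0  1  2  3  4  5  6  7  8  9 10 11 12 13 14 15 16 17 18 19
G :  0  0  0  0  0  1  1  1  1  1  2  2  2  2  0  0  0  0  0  1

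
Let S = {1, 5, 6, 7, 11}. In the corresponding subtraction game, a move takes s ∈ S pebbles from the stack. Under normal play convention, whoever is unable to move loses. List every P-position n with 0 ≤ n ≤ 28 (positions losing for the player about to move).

G(0) = 0
G(1) = mex{0} = 1
G(2) = mex{1} = 0
G(3) = mex{0} = 1
G(4) = mex{1} = 0
G(5) = mex{0,0} = 1
G(6) = mex{1,1,0} = 2
G(7) = mex{2,0,1,0} = 3
G(8) = mex{3,1,0,1} = 2
G(9) = mex{2,0,1,0} = 3
G(10) = mex{3,1,0,1} = 2
G(11) = mex{2,2,1,0,0} = 3
G(12) = mex{3,3,2,1,1} = 0
G(13) = mex{0,2,3,2,0} = 1
G(14) = mex{1,3,2,3,1} = 0
G(15) = mex{0,2,3,2,0} = 1
G(16) = mex{1,3,2,3,1} = 0
G(17) = mex{0,0,3,2,2} = 1
G(18) = mex{1,1,0,3,3} = 2
G(19) = mex{2,0,1,0,2} = 3
G(20) = mex{3,1,0,1,3} = 2
G(21) = mex{2,0,1,0,2} = 3
G(22) = mex{3,1,0,1,3} = 2
G(23) = mex{2,2,1,0,0} = 3
G(24) = mex{3,3,2,1,1} = 0
G(25) = mex{0,2,3,2,0} = 1
G(26) = mex{1,3,2,3,1} = 0
G(27) = mex{0,2,3,2,0} = 1
G(28) = mex{1,3,2,3,1} = 0
P-positions are exactly the n with G(n) = 0.

0, 2, 4, 12, 14, 16, 24, 26, 28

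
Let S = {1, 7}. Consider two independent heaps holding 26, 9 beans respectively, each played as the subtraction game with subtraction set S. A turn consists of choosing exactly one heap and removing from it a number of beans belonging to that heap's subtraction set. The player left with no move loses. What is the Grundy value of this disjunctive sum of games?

1

All heaps use S = {1, 7}:
G(0) = 0
G(1) = mex{0} = 1
G(2) = mex{1} = 0
G(3) = mex{0} = 1
G(4) = mex{1} = 0
G(5) = mex{0} = 1
G(6) = mex{1} = 0
G(7) = mex{0,0} = 1
G(8) = mex{1,1} = 0
G(9) = mex{0,0} = 1
G(10) = mex{1,1} = 0
G(11) = mex{0,0} = 1
G(12) = mex{1,1} = 0
G(13) = mex{0,0} = 1
G(14) = mex{1,1} = 0
G(15) = mex{0,0} = 1
G(16) = mex{1,1} = 0
G(17) = mex{0,0} = 1
G(18) = mex{1,1} = 0
G(19) = mex{0,0} = 1
G(20) = mex{1,1} = 0
G(21) = mex{0,0} = 1
G(22) = mex{1,1} = 0
G(23) = mex{0,0} = 1
G(24) = mex{1,1} = 0
G(25) = mex{0,0} = 1
G(26) = mex{1,1} = 0
Heap A: G(26) = 0.
Heap B: G(9) = 1.
Combined Grundy value = 0 ⊕ 1 = 1.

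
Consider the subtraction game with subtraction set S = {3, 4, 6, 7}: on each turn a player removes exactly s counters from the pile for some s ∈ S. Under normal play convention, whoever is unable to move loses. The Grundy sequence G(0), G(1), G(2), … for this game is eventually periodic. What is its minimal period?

n :  0  1  2  3  4  5  6  7  8  9 10 11 12 13 14 15 16 17 18 19 20 21
G :  0  0  0  1  1  1  2  2  2  3  0  0  0  1  1  1  2  2  2  3  0  0
G(n+10) = G(n) holds for n = 0,…,6 (a full window of length max(S) = 7), so the sequence is purely periodic with period 10.

10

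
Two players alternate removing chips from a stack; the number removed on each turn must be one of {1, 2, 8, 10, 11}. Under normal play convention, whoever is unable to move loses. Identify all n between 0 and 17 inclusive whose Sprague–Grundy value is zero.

G(0) = 0
G(1) = mex{0} = 1
G(2) = mex{1,0} = 2
G(3) = mex{2,1} = 0
G(4) = mex{0,2} = 1
G(5) = mex{1,0} = 2
G(6) = mex{2,1} = 0
G(7) = mex{0,2} = 1
G(8) = mex{1,0,0} = 2
G(9) = mex{2,1,1} = 0
G(10) = mex{0,2,2,0} = 1
G(11) = mex{1,0,0,1,0} = 2
G(12) = mex{2,1,1,2,1} = 0
G(13) = mex{0,2,2,0,2} = 1
G(14) = mex{1,0,0,1,0} = 2
G(15) = mex{2,1,1,2,1} = 0
G(16) = mex{0,2,2,0,2} = 1
G(17) = mex{1,0,0,1,0} = 2
P-positions are exactly the n with G(n) = 0.

0, 3, 6, 9, 12, 15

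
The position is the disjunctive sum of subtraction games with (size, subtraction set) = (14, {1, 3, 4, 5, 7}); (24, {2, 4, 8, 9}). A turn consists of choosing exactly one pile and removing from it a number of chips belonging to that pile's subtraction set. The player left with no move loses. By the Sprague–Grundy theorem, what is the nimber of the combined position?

Pile A, S = {1, 3, 4, 5, 7}:
G(0) = 0
G(1) = mex{0} = 1
G(2) = mex{1} = 0
G(3) = mex{0,0} = 1
G(4) = mex{1,1,0} = 2
G(5) = mex{2,0,1,0} = 3
G(6) = mex{3,1,0,1} = 2
G(7) = mex{2,2,1,0,0} = 3
G(8) = mex{3,3,2,1,1} = 0
G(9) = mex{0,2,3,2,0} = 1
G(10) = mex{1,3,2,3,1} = 0
G(11) = mex{0,0,3,2,2} = 1
G(12) = mex{1,1,0,3,3} = 2
G(13) = mex{2,0,1,0,2} = 3
G(14) = mex{3,1,0,1,3} = 2
G_A(14) = 2.
Pile B, S = {2, 4, 8, 9}:
G(0) = 0
G(1) = mex{} = 0
G(2) = mex{0} = 1
G(3) = mex{0} = 1
G(4) = mex{1,0} = 2
G(5) = mex{1,0} = 2
G(6) = mex{2,1} = 0
G(7) = mex{2,1} = 0
G(8) = mex{0,2,0} = 1
G(9) = mex{0,2,0,0} = 1
G(10) = mex{1,0,1,0} = 2
G(11) = mex{1,0,1,1} = 2
G(12) = mex{2,1,2,1} = 0
G(13) = mex{2,1,2,2} = 0
G(14) = mex{0,2,0,2} = 1
G(15) = mex{0,2,0,0} = 1
G(16) = mex{1,0,1,0} = 2
G(17) = mex{1,0,1,1} = 2
G(18) = mex{2,1,2,1} = 0
G(19) = mex{2,1,2,2} = 0
G(20) = mex{0,2,0,2} = 1
G(21) = mex{0,2,0,0} = 1
G(22) = mex{1,0,1,0} = 2
G(23) = mex{1,0,1,1} = 2
G(24) = mex{2,1,2,1} = 0
G_B(24) = 0.
Combined Grundy value = 2 ⊕ 0 = 2.

2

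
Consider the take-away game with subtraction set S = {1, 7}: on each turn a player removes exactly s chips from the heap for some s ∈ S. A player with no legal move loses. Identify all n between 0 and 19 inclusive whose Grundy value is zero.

G(0) = 0
G(1) = mex{0} = 1
G(2) = mex{1} = 0
G(3) = mex{0} = 1
G(4) = mex{1} = 0
G(5) = mex{0} = 1
G(6) = mex{1} = 0
G(7) = mex{0,0} = 1
G(8) = mex{1,1} = 0
G(9) = mex{0,0} = 1
G(10) = mex{1,1} = 0
G(11) = mex{0,0} = 1
G(12) = mex{1,1} = 0
G(13) = mex{0,0} = 1
G(14) = mex{1,1} = 0
G(15) = mex{0,0} = 1
G(16) = mex{1,1} = 0
G(17) = mex{0,0} = 1
G(18) = mex{1,1} = 0
G(19) = mex{0,0} = 1
P-positions are exactly the n with G(n) = 0.

0, 2, 4, 6, 8, 10, 12, 14, 16, 18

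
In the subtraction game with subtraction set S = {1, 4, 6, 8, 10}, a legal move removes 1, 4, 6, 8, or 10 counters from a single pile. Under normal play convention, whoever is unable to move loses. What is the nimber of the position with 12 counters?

n :  0  1  2  3  4  5  6  7  8  9 10 11 12
G :  0  1  0  1  2  0  1  0  1  2  3  2  3

3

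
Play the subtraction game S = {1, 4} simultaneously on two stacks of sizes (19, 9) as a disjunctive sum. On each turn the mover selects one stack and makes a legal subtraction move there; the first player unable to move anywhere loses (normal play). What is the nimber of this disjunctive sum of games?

All stacks use S = {1, 4}:
G(0) = 0
G(1) = mex{0} = 1
G(2) = mex{1} = 0
G(3) = mex{0} = 1
G(4) = mex{1,0} = 2
G(5) = mex{2,1} = 0
G(6) = mex{0,0} = 1
G(7) = mex{1,1} = 0
G(8) = mex{0,2} = 1
G(9) = mex{1,0} = 2
G(10) = mex{2,1} = 0
G(11) = mex{0,0} = 1
G(12) = mex{1,1} = 0
G(13) = mex{0,2} = 1
G(14) = mex{1,0} = 2
G(15) = mex{2,1} = 0
G(16) = mex{0,0} = 1
G(17) = mex{1,1} = 0
G(18) = mex{0,2} = 1
G(19) = mex{1,0} = 2
Stack A: G(19) = 2.
Stack B: G(9) = 2.
Combined Grundy value = 2 ⊕ 2 = 0.

0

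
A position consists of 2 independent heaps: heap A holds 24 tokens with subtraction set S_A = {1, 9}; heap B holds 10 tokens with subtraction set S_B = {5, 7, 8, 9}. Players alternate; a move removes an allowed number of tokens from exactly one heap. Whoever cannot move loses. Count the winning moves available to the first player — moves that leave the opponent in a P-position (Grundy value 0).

3

Heap A, S = {1, 9}:
G(0) = 0
G(1) = mex{0} = 1
G(2) = mex{1} = 0
G(3) = mex{0} = 1
G(4) = mex{1} = 0
G(5) = mex{0} = 1
G(6) = mex{1} = 0
G(7) = mex{0} = 1
G(8) = mex{1} = 0
G(9) = mex{0,0} = 1
G(10) = mex{1,1} = 0
G(11) = mex{0,0} = 1
G(12) = mex{1,1} = 0
G(13) = mex{0,0} = 1
G(14) = mex{1,1} = 0
G(15) = mex{0,0} = 1
G(16) = mex{1,1} = 0
G(17) = mex{0,0} = 1
G(18) = mex{1,1} = 0
G(19) = mex{0,0} = 1
G(20) = mex{1,1} = 0
G(21) = mex{0,0} = 1
G(22) = mex{1,1} = 0
G(23) = mex{0,0} = 1
G(24) = mex{1,1} = 0
G_A(24) = 0.
Heap B, S = {5, 7, 8, 9}:
G(0) = 0
G(1) = mex{} = 0
G(2) = mex{} = 0
G(3) = mex{} = 0
G(4) = mex{} = 0
G(5) = mex{0} = 1
G(6) = mex{0} = 1
G(7) = mex{0,0} = 1
G(8) = mex{0,0,0} = 1
G(9) = mex{0,0,0,0} = 1
G(10) = mex{1,0,0,0} = 2
G_B(10) = 2.
Combined Grundy value = 0 ⊕ 2 = 2.
A winning move leaves total XOR = 0, i.e. changes one component's Grundy value g to g ⊕ X where X is the current total.
Heap A: need g' = 0⊕2 = 2. Options: 24−1→G=1, 24−9→G=1. Hits: 0.
Heap B: need g' = 2⊕2 = 0. Options: 10−5→G=1, 10−7→G=0, 10−8→G=0, 10−9→G=0. Hits: 3.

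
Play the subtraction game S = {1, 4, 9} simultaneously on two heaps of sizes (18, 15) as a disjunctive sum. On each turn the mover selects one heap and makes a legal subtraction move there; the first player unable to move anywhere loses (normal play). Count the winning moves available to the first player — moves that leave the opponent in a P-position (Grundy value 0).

All heaps use S = {1, 4, 9}:
n :  0  1  2  3  4  5  6  7  8  9 10 11 12 13 14 15 16 17 18
G :  0  1  0  1  2  0  1  0  1  2  0  1  0  1  2  0  1  0  1
Heap A: G(18) = 1.
Heap B: G(15) = 0.
Combined Grundy value = 1 ⊕ 0 = 1.
A winning move leaves total XOR = 0, i.e. changes one component's Grundy value g to g ⊕ X where X is the current total.
Heap A: need g' = 1⊕1 = 0. Options: 18−1→G=0, 18−4→G=2, 18−9→G=2. Hits: 1.
Heap B: need g' = 0⊕1 = 1. Options: 15−1→G=2, 15−4→G=1, 15−9→G=1. Hits: 2.

3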